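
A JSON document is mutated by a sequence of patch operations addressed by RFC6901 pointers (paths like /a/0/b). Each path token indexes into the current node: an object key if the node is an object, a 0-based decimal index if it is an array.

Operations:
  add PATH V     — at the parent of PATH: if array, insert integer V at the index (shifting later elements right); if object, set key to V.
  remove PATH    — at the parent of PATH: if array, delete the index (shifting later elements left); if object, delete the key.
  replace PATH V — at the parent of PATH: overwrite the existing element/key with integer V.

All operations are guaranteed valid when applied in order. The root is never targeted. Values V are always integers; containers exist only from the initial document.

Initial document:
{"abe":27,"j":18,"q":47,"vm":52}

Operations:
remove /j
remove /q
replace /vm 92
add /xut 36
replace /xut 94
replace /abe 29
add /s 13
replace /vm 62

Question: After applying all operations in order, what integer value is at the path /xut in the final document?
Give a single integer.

After op 1 (remove /j): {"abe":27,"q":47,"vm":52}
After op 2 (remove /q): {"abe":27,"vm":52}
After op 3 (replace /vm 92): {"abe":27,"vm":92}
After op 4 (add /xut 36): {"abe":27,"vm":92,"xut":36}
After op 5 (replace /xut 94): {"abe":27,"vm":92,"xut":94}
After op 6 (replace /abe 29): {"abe":29,"vm":92,"xut":94}
After op 7 (add /s 13): {"abe":29,"s":13,"vm":92,"xut":94}
After op 8 (replace /vm 62): {"abe":29,"s":13,"vm":62,"xut":94}
Value at /xut: 94

Answer: 94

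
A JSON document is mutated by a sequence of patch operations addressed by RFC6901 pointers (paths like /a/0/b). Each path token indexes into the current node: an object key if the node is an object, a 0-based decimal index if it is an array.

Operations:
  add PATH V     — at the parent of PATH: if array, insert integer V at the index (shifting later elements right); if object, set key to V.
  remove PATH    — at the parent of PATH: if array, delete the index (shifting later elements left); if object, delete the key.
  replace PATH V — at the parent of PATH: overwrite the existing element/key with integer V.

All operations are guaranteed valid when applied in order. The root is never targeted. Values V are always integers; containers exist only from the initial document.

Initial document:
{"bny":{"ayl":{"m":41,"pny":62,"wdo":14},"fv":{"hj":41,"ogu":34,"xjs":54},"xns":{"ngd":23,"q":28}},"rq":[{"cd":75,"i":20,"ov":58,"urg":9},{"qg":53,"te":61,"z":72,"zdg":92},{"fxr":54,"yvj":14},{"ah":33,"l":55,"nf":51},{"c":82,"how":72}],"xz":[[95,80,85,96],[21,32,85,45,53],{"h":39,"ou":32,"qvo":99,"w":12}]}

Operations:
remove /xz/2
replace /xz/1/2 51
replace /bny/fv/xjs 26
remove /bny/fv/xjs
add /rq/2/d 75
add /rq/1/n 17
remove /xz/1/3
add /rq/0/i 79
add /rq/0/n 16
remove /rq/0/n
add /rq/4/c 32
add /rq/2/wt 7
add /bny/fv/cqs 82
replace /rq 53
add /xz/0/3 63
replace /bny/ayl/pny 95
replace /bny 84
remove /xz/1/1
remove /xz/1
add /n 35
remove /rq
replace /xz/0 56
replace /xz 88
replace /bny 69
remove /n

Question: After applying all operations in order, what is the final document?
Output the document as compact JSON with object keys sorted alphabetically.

Answer: {"bny":69,"xz":88}

Derivation:
After op 1 (remove /xz/2): {"bny":{"ayl":{"m":41,"pny":62,"wdo":14},"fv":{"hj":41,"ogu":34,"xjs":54},"xns":{"ngd":23,"q":28}},"rq":[{"cd":75,"i":20,"ov":58,"urg":9},{"qg":53,"te":61,"z":72,"zdg":92},{"fxr":54,"yvj":14},{"ah":33,"l":55,"nf":51},{"c":82,"how":72}],"xz":[[95,80,85,96],[21,32,85,45,53]]}
After op 2 (replace /xz/1/2 51): {"bny":{"ayl":{"m":41,"pny":62,"wdo":14},"fv":{"hj":41,"ogu":34,"xjs":54},"xns":{"ngd":23,"q":28}},"rq":[{"cd":75,"i":20,"ov":58,"urg":9},{"qg":53,"te":61,"z":72,"zdg":92},{"fxr":54,"yvj":14},{"ah":33,"l":55,"nf":51},{"c":82,"how":72}],"xz":[[95,80,85,96],[21,32,51,45,53]]}
After op 3 (replace /bny/fv/xjs 26): {"bny":{"ayl":{"m":41,"pny":62,"wdo":14},"fv":{"hj":41,"ogu":34,"xjs":26},"xns":{"ngd":23,"q":28}},"rq":[{"cd":75,"i":20,"ov":58,"urg":9},{"qg":53,"te":61,"z":72,"zdg":92},{"fxr":54,"yvj":14},{"ah":33,"l":55,"nf":51},{"c":82,"how":72}],"xz":[[95,80,85,96],[21,32,51,45,53]]}
After op 4 (remove /bny/fv/xjs): {"bny":{"ayl":{"m":41,"pny":62,"wdo":14},"fv":{"hj":41,"ogu":34},"xns":{"ngd":23,"q":28}},"rq":[{"cd":75,"i":20,"ov":58,"urg":9},{"qg":53,"te":61,"z":72,"zdg":92},{"fxr":54,"yvj":14},{"ah":33,"l":55,"nf":51},{"c":82,"how":72}],"xz":[[95,80,85,96],[21,32,51,45,53]]}
After op 5 (add /rq/2/d 75): {"bny":{"ayl":{"m":41,"pny":62,"wdo":14},"fv":{"hj":41,"ogu":34},"xns":{"ngd":23,"q":28}},"rq":[{"cd":75,"i":20,"ov":58,"urg":9},{"qg":53,"te":61,"z":72,"zdg":92},{"d":75,"fxr":54,"yvj":14},{"ah":33,"l":55,"nf":51},{"c":82,"how":72}],"xz":[[95,80,85,96],[21,32,51,45,53]]}
After op 6 (add /rq/1/n 17): {"bny":{"ayl":{"m":41,"pny":62,"wdo":14},"fv":{"hj":41,"ogu":34},"xns":{"ngd":23,"q":28}},"rq":[{"cd":75,"i":20,"ov":58,"urg":9},{"n":17,"qg":53,"te":61,"z":72,"zdg":92},{"d":75,"fxr":54,"yvj":14},{"ah":33,"l":55,"nf":51},{"c":82,"how":72}],"xz":[[95,80,85,96],[21,32,51,45,53]]}
After op 7 (remove /xz/1/3): {"bny":{"ayl":{"m":41,"pny":62,"wdo":14},"fv":{"hj":41,"ogu":34},"xns":{"ngd":23,"q":28}},"rq":[{"cd":75,"i":20,"ov":58,"urg":9},{"n":17,"qg":53,"te":61,"z":72,"zdg":92},{"d":75,"fxr":54,"yvj":14},{"ah":33,"l":55,"nf":51},{"c":82,"how":72}],"xz":[[95,80,85,96],[21,32,51,53]]}
After op 8 (add /rq/0/i 79): {"bny":{"ayl":{"m":41,"pny":62,"wdo":14},"fv":{"hj":41,"ogu":34},"xns":{"ngd":23,"q":28}},"rq":[{"cd":75,"i":79,"ov":58,"urg":9},{"n":17,"qg":53,"te":61,"z":72,"zdg":92},{"d":75,"fxr":54,"yvj":14},{"ah":33,"l":55,"nf":51},{"c":82,"how":72}],"xz":[[95,80,85,96],[21,32,51,53]]}
After op 9 (add /rq/0/n 16): {"bny":{"ayl":{"m":41,"pny":62,"wdo":14},"fv":{"hj":41,"ogu":34},"xns":{"ngd":23,"q":28}},"rq":[{"cd":75,"i":79,"n":16,"ov":58,"urg":9},{"n":17,"qg":53,"te":61,"z":72,"zdg":92},{"d":75,"fxr":54,"yvj":14},{"ah":33,"l":55,"nf":51},{"c":82,"how":72}],"xz":[[95,80,85,96],[21,32,51,53]]}
After op 10 (remove /rq/0/n): {"bny":{"ayl":{"m":41,"pny":62,"wdo":14},"fv":{"hj":41,"ogu":34},"xns":{"ngd":23,"q":28}},"rq":[{"cd":75,"i":79,"ov":58,"urg":9},{"n":17,"qg":53,"te":61,"z":72,"zdg":92},{"d":75,"fxr":54,"yvj":14},{"ah":33,"l":55,"nf":51},{"c":82,"how":72}],"xz":[[95,80,85,96],[21,32,51,53]]}
After op 11 (add /rq/4/c 32): {"bny":{"ayl":{"m":41,"pny":62,"wdo":14},"fv":{"hj":41,"ogu":34},"xns":{"ngd":23,"q":28}},"rq":[{"cd":75,"i":79,"ov":58,"urg":9},{"n":17,"qg":53,"te":61,"z":72,"zdg":92},{"d":75,"fxr":54,"yvj":14},{"ah":33,"l":55,"nf":51},{"c":32,"how":72}],"xz":[[95,80,85,96],[21,32,51,53]]}
After op 12 (add /rq/2/wt 7): {"bny":{"ayl":{"m":41,"pny":62,"wdo":14},"fv":{"hj":41,"ogu":34},"xns":{"ngd":23,"q":28}},"rq":[{"cd":75,"i":79,"ov":58,"urg":9},{"n":17,"qg":53,"te":61,"z":72,"zdg":92},{"d":75,"fxr":54,"wt":7,"yvj":14},{"ah":33,"l":55,"nf":51},{"c":32,"how":72}],"xz":[[95,80,85,96],[21,32,51,53]]}
After op 13 (add /bny/fv/cqs 82): {"bny":{"ayl":{"m":41,"pny":62,"wdo":14},"fv":{"cqs":82,"hj":41,"ogu":34},"xns":{"ngd":23,"q":28}},"rq":[{"cd":75,"i":79,"ov":58,"urg":9},{"n":17,"qg":53,"te":61,"z":72,"zdg":92},{"d":75,"fxr":54,"wt":7,"yvj":14},{"ah":33,"l":55,"nf":51},{"c":32,"how":72}],"xz":[[95,80,85,96],[21,32,51,53]]}
After op 14 (replace /rq 53): {"bny":{"ayl":{"m":41,"pny":62,"wdo":14},"fv":{"cqs":82,"hj":41,"ogu":34},"xns":{"ngd":23,"q":28}},"rq":53,"xz":[[95,80,85,96],[21,32,51,53]]}
After op 15 (add /xz/0/3 63): {"bny":{"ayl":{"m":41,"pny":62,"wdo":14},"fv":{"cqs":82,"hj":41,"ogu":34},"xns":{"ngd":23,"q":28}},"rq":53,"xz":[[95,80,85,63,96],[21,32,51,53]]}
After op 16 (replace /bny/ayl/pny 95): {"bny":{"ayl":{"m":41,"pny":95,"wdo":14},"fv":{"cqs":82,"hj":41,"ogu":34},"xns":{"ngd":23,"q":28}},"rq":53,"xz":[[95,80,85,63,96],[21,32,51,53]]}
After op 17 (replace /bny 84): {"bny":84,"rq":53,"xz":[[95,80,85,63,96],[21,32,51,53]]}
After op 18 (remove /xz/1/1): {"bny":84,"rq":53,"xz":[[95,80,85,63,96],[21,51,53]]}
After op 19 (remove /xz/1): {"bny":84,"rq":53,"xz":[[95,80,85,63,96]]}
After op 20 (add /n 35): {"bny":84,"n":35,"rq":53,"xz":[[95,80,85,63,96]]}
After op 21 (remove /rq): {"bny":84,"n":35,"xz":[[95,80,85,63,96]]}
After op 22 (replace /xz/0 56): {"bny":84,"n":35,"xz":[56]}
After op 23 (replace /xz 88): {"bny":84,"n":35,"xz":88}
After op 24 (replace /bny 69): {"bny":69,"n":35,"xz":88}
After op 25 (remove /n): {"bny":69,"xz":88}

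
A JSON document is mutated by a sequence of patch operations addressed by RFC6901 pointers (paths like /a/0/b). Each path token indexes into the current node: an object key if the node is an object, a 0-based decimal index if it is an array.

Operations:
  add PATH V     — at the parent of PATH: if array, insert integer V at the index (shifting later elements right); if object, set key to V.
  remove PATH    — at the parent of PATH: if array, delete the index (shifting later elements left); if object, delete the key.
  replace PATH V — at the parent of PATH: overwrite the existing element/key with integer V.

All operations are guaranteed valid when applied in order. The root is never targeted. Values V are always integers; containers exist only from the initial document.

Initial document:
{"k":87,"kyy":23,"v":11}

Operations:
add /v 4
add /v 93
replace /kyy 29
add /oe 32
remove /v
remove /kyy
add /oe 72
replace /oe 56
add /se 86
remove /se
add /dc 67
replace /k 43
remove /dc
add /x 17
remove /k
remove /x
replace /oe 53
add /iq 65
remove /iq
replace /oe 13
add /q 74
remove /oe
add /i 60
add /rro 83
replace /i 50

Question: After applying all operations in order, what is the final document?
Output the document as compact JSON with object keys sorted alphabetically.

Answer: {"i":50,"q":74,"rro":83}

Derivation:
After op 1 (add /v 4): {"k":87,"kyy":23,"v":4}
After op 2 (add /v 93): {"k":87,"kyy":23,"v":93}
After op 3 (replace /kyy 29): {"k":87,"kyy":29,"v":93}
After op 4 (add /oe 32): {"k":87,"kyy":29,"oe":32,"v":93}
After op 5 (remove /v): {"k":87,"kyy":29,"oe":32}
After op 6 (remove /kyy): {"k":87,"oe":32}
After op 7 (add /oe 72): {"k":87,"oe":72}
After op 8 (replace /oe 56): {"k":87,"oe":56}
After op 9 (add /se 86): {"k":87,"oe":56,"se":86}
After op 10 (remove /se): {"k":87,"oe":56}
After op 11 (add /dc 67): {"dc":67,"k":87,"oe":56}
After op 12 (replace /k 43): {"dc":67,"k":43,"oe":56}
After op 13 (remove /dc): {"k":43,"oe":56}
After op 14 (add /x 17): {"k":43,"oe":56,"x":17}
After op 15 (remove /k): {"oe":56,"x":17}
After op 16 (remove /x): {"oe":56}
After op 17 (replace /oe 53): {"oe":53}
After op 18 (add /iq 65): {"iq":65,"oe":53}
After op 19 (remove /iq): {"oe":53}
After op 20 (replace /oe 13): {"oe":13}
After op 21 (add /q 74): {"oe":13,"q":74}
After op 22 (remove /oe): {"q":74}
After op 23 (add /i 60): {"i":60,"q":74}
After op 24 (add /rro 83): {"i":60,"q":74,"rro":83}
After op 25 (replace /i 50): {"i":50,"q":74,"rro":83}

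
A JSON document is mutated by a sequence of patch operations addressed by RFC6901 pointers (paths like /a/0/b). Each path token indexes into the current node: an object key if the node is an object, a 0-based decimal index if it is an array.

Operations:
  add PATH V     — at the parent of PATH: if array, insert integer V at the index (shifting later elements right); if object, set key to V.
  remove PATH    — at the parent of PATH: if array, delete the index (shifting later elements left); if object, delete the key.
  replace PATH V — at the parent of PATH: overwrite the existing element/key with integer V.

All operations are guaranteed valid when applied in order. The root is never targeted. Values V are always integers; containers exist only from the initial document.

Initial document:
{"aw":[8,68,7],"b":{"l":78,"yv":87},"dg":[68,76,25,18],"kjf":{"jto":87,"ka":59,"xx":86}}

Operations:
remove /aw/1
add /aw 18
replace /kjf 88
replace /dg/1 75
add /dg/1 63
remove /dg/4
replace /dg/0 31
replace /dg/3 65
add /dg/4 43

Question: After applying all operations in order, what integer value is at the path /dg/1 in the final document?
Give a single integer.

Answer: 63

Derivation:
After op 1 (remove /aw/1): {"aw":[8,7],"b":{"l":78,"yv":87},"dg":[68,76,25,18],"kjf":{"jto":87,"ka":59,"xx":86}}
After op 2 (add /aw 18): {"aw":18,"b":{"l":78,"yv":87},"dg":[68,76,25,18],"kjf":{"jto":87,"ka":59,"xx":86}}
After op 3 (replace /kjf 88): {"aw":18,"b":{"l":78,"yv":87},"dg":[68,76,25,18],"kjf":88}
After op 4 (replace /dg/1 75): {"aw":18,"b":{"l":78,"yv":87},"dg":[68,75,25,18],"kjf":88}
After op 5 (add /dg/1 63): {"aw":18,"b":{"l":78,"yv":87},"dg":[68,63,75,25,18],"kjf":88}
After op 6 (remove /dg/4): {"aw":18,"b":{"l":78,"yv":87},"dg":[68,63,75,25],"kjf":88}
After op 7 (replace /dg/0 31): {"aw":18,"b":{"l":78,"yv":87},"dg":[31,63,75,25],"kjf":88}
After op 8 (replace /dg/3 65): {"aw":18,"b":{"l":78,"yv":87},"dg":[31,63,75,65],"kjf":88}
After op 9 (add /dg/4 43): {"aw":18,"b":{"l":78,"yv":87},"dg":[31,63,75,65,43],"kjf":88}
Value at /dg/1: 63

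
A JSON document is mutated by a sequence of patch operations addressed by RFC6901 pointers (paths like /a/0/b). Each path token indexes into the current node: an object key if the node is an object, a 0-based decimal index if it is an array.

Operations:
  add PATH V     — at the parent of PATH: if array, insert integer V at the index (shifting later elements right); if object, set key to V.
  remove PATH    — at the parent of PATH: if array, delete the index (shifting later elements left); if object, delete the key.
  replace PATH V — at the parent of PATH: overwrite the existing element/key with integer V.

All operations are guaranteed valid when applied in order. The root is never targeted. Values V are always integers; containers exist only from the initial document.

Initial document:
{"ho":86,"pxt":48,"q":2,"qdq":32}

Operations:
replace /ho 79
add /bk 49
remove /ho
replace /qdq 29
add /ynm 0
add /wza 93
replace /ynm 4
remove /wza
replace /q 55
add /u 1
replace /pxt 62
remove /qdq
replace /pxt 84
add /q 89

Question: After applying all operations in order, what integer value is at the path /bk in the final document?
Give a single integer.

After op 1 (replace /ho 79): {"ho":79,"pxt":48,"q":2,"qdq":32}
After op 2 (add /bk 49): {"bk":49,"ho":79,"pxt":48,"q":2,"qdq":32}
After op 3 (remove /ho): {"bk":49,"pxt":48,"q":2,"qdq":32}
After op 4 (replace /qdq 29): {"bk":49,"pxt":48,"q":2,"qdq":29}
After op 5 (add /ynm 0): {"bk":49,"pxt":48,"q":2,"qdq":29,"ynm":0}
After op 6 (add /wza 93): {"bk":49,"pxt":48,"q":2,"qdq":29,"wza":93,"ynm":0}
After op 7 (replace /ynm 4): {"bk":49,"pxt":48,"q":2,"qdq":29,"wza":93,"ynm":4}
After op 8 (remove /wza): {"bk":49,"pxt":48,"q":2,"qdq":29,"ynm":4}
After op 9 (replace /q 55): {"bk":49,"pxt":48,"q":55,"qdq":29,"ynm":4}
After op 10 (add /u 1): {"bk":49,"pxt":48,"q":55,"qdq":29,"u":1,"ynm":4}
After op 11 (replace /pxt 62): {"bk":49,"pxt":62,"q":55,"qdq":29,"u":1,"ynm":4}
After op 12 (remove /qdq): {"bk":49,"pxt":62,"q":55,"u":1,"ynm":4}
After op 13 (replace /pxt 84): {"bk":49,"pxt":84,"q":55,"u":1,"ynm":4}
After op 14 (add /q 89): {"bk":49,"pxt":84,"q":89,"u":1,"ynm":4}
Value at /bk: 49

Answer: 49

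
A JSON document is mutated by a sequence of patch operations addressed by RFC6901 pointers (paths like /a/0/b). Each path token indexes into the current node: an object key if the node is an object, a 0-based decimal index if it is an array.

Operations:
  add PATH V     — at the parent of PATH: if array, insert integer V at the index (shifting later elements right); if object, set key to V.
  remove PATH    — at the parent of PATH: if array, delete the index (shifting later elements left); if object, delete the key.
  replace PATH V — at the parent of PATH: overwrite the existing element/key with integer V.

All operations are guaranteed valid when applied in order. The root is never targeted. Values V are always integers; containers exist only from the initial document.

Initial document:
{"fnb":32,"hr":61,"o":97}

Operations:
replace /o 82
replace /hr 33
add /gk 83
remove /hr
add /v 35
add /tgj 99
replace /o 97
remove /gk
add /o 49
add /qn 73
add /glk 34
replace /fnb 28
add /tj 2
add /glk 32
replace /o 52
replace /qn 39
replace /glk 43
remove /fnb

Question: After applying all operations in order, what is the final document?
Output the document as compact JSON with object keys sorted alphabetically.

Answer: {"glk":43,"o":52,"qn":39,"tgj":99,"tj":2,"v":35}

Derivation:
After op 1 (replace /o 82): {"fnb":32,"hr":61,"o":82}
After op 2 (replace /hr 33): {"fnb":32,"hr":33,"o":82}
After op 3 (add /gk 83): {"fnb":32,"gk":83,"hr":33,"o":82}
After op 4 (remove /hr): {"fnb":32,"gk":83,"o":82}
After op 5 (add /v 35): {"fnb":32,"gk":83,"o":82,"v":35}
After op 6 (add /tgj 99): {"fnb":32,"gk":83,"o":82,"tgj":99,"v":35}
After op 7 (replace /o 97): {"fnb":32,"gk":83,"o":97,"tgj":99,"v":35}
After op 8 (remove /gk): {"fnb":32,"o":97,"tgj":99,"v":35}
After op 9 (add /o 49): {"fnb":32,"o":49,"tgj":99,"v":35}
After op 10 (add /qn 73): {"fnb":32,"o":49,"qn":73,"tgj":99,"v":35}
After op 11 (add /glk 34): {"fnb":32,"glk":34,"o":49,"qn":73,"tgj":99,"v":35}
After op 12 (replace /fnb 28): {"fnb":28,"glk":34,"o":49,"qn":73,"tgj":99,"v":35}
After op 13 (add /tj 2): {"fnb":28,"glk":34,"o":49,"qn":73,"tgj":99,"tj":2,"v":35}
After op 14 (add /glk 32): {"fnb":28,"glk":32,"o":49,"qn":73,"tgj":99,"tj":2,"v":35}
After op 15 (replace /o 52): {"fnb":28,"glk":32,"o":52,"qn":73,"tgj":99,"tj":2,"v":35}
After op 16 (replace /qn 39): {"fnb":28,"glk":32,"o":52,"qn":39,"tgj":99,"tj":2,"v":35}
After op 17 (replace /glk 43): {"fnb":28,"glk":43,"o":52,"qn":39,"tgj":99,"tj":2,"v":35}
After op 18 (remove /fnb): {"glk":43,"o":52,"qn":39,"tgj":99,"tj":2,"v":35}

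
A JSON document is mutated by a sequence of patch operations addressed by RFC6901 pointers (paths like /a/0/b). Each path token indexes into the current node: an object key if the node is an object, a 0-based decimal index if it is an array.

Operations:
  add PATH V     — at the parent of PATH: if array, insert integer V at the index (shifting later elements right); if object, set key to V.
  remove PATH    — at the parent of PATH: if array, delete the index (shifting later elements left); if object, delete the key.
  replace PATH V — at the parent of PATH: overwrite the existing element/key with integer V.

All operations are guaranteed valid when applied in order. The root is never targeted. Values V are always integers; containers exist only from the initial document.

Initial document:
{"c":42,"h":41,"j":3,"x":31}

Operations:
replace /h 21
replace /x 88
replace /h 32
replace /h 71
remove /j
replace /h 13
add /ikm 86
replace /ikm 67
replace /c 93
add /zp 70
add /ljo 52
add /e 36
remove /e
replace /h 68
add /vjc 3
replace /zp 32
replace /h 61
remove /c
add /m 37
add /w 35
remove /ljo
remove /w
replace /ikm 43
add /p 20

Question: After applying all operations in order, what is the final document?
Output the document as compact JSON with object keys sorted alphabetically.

Answer: {"h":61,"ikm":43,"m":37,"p":20,"vjc":3,"x":88,"zp":32}

Derivation:
After op 1 (replace /h 21): {"c":42,"h":21,"j":3,"x":31}
After op 2 (replace /x 88): {"c":42,"h":21,"j":3,"x":88}
After op 3 (replace /h 32): {"c":42,"h":32,"j":3,"x":88}
After op 4 (replace /h 71): {"c":42,"h":71,"j":3,"x":88}
After op 5 (remove /j): {"c":42,"h":71,"x":88}
After op 6 (replace /h 13): {"c":42,"h":13,"x":88}
After op 7 (add /ikm 86): {"c":42,"h":13,"ikm":86,"x":88}
After op 8 (replace /ikm 67): {"c":42,"h":13,"ikm":67,"x":88}
After op 9 (replace /c 93): {"c":93,"h":13,"ikm":67,"x":88}
After op 10 (add /zp 70): {"c":93,"h":13,"ikm":67,"x":88,"zp":70}
After op 11 (add /ljo 52): {"c":93,"h":13,"ikm":67,"ljo":52,"x":88,"zp":70}
After op 12 (add /e 36): {"c":93,"e":36,"h":13,"ikm":67,"ljo":52,"x":88,"zp":70}
After op 13 (remove /e): {"c":93,"h":13,"ikm":67,"ljo":52,"x":88,"zp":70}
After op 14 (replace /h 68): {"c":93,"h":68,"ikm":67,"ljo":52,"x":88,"zp":70}
After op 15 (add /vjc 3): {"c":93,"h":68,"ikm":67,"ljo":52,"vjc":3,"x":88,"zp":70}
After op 16 (replace /zp 32): {"c":93,"h":68,"ikm":67,"ljo":52,"vjc":3,"x":88,"zp":32}
After op 17 (replace /h 61): {"c":93,"h":61,"ikm":67,"ljo":52,"vjc":3,"x":88,"zp":32}
After op 18 (remove /c): {"h":61,"ikm":67,"ljo":52,"vjc":3,"x":88,"zp":32}
After op 19 (add /m 37): {"h":61,"ikm":67,"ljo":52,"m":37,"vjc":3,"x":88,"zp":32}
After op 20 (add /w 35): {"h":61,"ikm":67,"ljo":52,"m":37,"vjc":3,"w":35,"x":88,"zp":32}
After op 21 (remove /ljo): {"h":61,"ikm":67,"m":37,"vjc":3,"w":35,"x":88,"zp":32}
After op 22 (remove /w): {"h":61,"ikm":67,"m":37,"vjc":3,"x":88,"zp":32}
After op 23 (replace /ikm 43): {"h":61,"ikm":43,"m":37,"vjc":3,"x":88,"zp":32}
After op 24 (add /p 20): {"h":61,"ikm":43,"m":37,"p":20,"vjc":3,"x":88,"zp":32}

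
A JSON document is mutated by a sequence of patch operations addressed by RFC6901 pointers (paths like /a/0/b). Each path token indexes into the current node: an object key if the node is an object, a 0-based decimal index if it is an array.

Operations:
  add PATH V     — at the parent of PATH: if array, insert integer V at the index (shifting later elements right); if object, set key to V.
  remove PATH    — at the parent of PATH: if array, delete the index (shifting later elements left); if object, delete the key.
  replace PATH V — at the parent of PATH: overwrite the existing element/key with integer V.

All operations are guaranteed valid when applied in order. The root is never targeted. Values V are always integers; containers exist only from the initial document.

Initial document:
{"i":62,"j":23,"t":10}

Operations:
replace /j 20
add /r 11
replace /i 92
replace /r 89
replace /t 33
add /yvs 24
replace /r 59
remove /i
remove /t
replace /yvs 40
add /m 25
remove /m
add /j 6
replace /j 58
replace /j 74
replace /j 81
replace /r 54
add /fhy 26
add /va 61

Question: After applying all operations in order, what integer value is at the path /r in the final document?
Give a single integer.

After op 1 (replace /j 20): {"i":62,"j":20,"t":10}
After op 2 (add /r 11): {"i":62,"j":20,"r":11,"t":10}
After op 3 (replace /i 92): {"i":92,"j":20,"r":11,"t":10}
After op 4 (replace /r 89): {"i":92,"j":20,"r":89,"t":10}
After op 5 (replace /t 33): {"i":92,"j":20,"r":89,"t":33}
After op 6 (add /yvs 24): {"i":92,"j":20,"r":89,"t":33,"yvs":24}
After op 7 (replace /r 59): {"i":92,"j":20,"r":59,"t":33,"yvs":24}
After op 8 (remove /i): {"j":20,"r":59,"t":33,"yvs":24}
After op 9 (remove /t): {"j":20,"r":59,"yvs":24}
After op 10 (replace /yvs 40): {"j":20,"r":59,"yvs":40}
After op 11 (add /m 25): {"j":20,"m":25,"r":59,"yvs":40}
After op 12 (remove /m): {"j":20,"r":59,"yvs":40}
After op 13 (add /j 6): {"j":6,"r":59,"yvs":40}
After op 14 (replace /j 58): {"j":58,"r":59,"yvs":40}
After op 15 (replace /j 74): {"j":74,"r":59,"yvs":40}
After op 16 (replace /j 81): {"j":81,"r":59,"yvs":40}
After op 17 (replace /r 54): {"j":81,"r":54,"yvs":40}
After op 18 (add /fhy 26): {"fhy":26,"j":81,"r":54,"yvs":40}
After op 19 (add /va 61): {"fhy":26,"j":81,"r":54,"va":61,"yvs":40}
Value at /r: 54

Answer: 54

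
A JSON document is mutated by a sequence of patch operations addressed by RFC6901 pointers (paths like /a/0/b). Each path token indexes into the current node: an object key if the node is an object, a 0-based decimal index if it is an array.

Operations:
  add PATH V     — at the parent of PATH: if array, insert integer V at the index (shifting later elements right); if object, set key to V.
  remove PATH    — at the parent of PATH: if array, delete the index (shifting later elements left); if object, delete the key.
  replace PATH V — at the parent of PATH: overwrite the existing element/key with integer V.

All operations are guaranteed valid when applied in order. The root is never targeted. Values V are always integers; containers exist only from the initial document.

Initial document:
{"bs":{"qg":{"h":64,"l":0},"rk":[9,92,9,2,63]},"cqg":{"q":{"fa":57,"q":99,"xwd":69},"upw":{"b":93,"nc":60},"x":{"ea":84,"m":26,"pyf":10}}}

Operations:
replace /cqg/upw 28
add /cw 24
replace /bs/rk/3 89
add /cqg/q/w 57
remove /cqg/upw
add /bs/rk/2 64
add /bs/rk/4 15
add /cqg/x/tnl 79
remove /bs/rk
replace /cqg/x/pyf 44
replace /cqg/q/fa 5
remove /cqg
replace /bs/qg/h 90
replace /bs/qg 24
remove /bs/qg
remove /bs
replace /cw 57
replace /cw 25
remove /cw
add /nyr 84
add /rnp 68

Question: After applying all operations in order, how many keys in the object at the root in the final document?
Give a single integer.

After op 1 (replace /cqg/upw 28): {"bs":{"qg":{"h":64,"l":0},"rk":[9,92,9,2,63]},"cqg":{"q":{"fa":57,"q":99,"xwd":69},"upw":28,"x":{"ea":84,"m":26,"pyf":10}}}
After op 2 (add /cw 24): {"bs":{"qg":{"h":64,"l":0},"rk":[9,92,9,2,63]},"cqg":{"q":{"fa":57,"q":99,"xwd":69},"upw":28,"x":{"ea":84,"m":26,"pyf":10}},"cw":24}
After op 3 (replace /bs/rk/3 89): {"bs":{"qg":{"h":64,"l":0},"rk":[9,92,9,89,63]},"cqg":{"q":{"fa":57,"q":99,"xwd":69},"upw":28,"x":{"ea":84,"m":26,"pyf":10}},"cw":24}
After op 4 (add /cqg/q/w 57): {"bs":{"qg":{"h":64,"l":0},"rk":[9,92,9,89,63]},"cqg":{"q":{"fa":57,"q":99,"w":57,"xwd":69},"upw":28,"x":{"ea":84,"m":26,"pyf":10}},"cw":24}
After op 5 (remove /cqg/upw): {"bs":{"qg":{"h":64,"l":0},"rk":[9,92,9,89,63]},"cqg":{"q":{"fa":57,"q":99,"w":57,"xwd":69},"x":{"ea":84,"m":26,"pyf":10}},"cw":24}
After op 6 (add /bs/rk/2 64): {"bs":{"qg":{"h":64,"l":0},"rk":[9,92,64,9,89,63]},"cqg":{"q":{"fa":57,"q":99,"w":57,"xwd":69},"x":{"ea":84,"m":26,"pyf":10}},"cw":24}
After op 7 (add /bs/rk/4 15): {"bs":{"qg":{"h":64,"l":0},"rk":[9,92,64,9,15,89,63]},"cqg":{"q":{"fa":57,"q":99,"w":57,"xwd":69},"x":{"ea":84,"m":26,"pyf":10}},"cw":24}
After op 8 (add /cqg/x/tnl 79): {"bs":{"qg":{"h":64,"l":0},"rk":[9,92,64,9,15,89,63]},"cqg":{"q":{"fa":57,"q":99,"w":57,"xwd":69},"x":{"ea":84,"m":26,"pyf":10,"tnl":79}},"cw":24}
After op 9 (remove /bs/rk): {"bs":{"qg":{"h":64,"l":0}},"cqg":{"q":{"fa":57,"q":99,"w":57,"xwd":69},"x":{"ea":84,"m":26,"pyf":10,"tnl":79}},"cw":24}
After op 10 (replace /cqg/x/pyf 44): {"bs":{"qg":{"h":64,"l":0}},"cqg":{"q":{"fa":57,"q":99,"w":57,"xwd":69},"x":{"ea":84,"m":26,"pyf":44,"tnl":79}},"cw":24}
After op 11 (replace /cqg/q/fa 5): {"bs":{"qg":{"h":64,"l":0}},"cqg":{"q":{"fa":5,"q":99,"w":57,"xwd":69},"x":{"ea":84,"m":26,"pyf":44,"tnl":79}},"cw":24}
After op 12 (remove /cqg): {"bs":{"qg":{"h":64,"l":0}},"cw":24}
After op 13 (replace /bs/qg/h 90): {"bs":{"qg":{"h":90,"l":0}},"cw":24}
After op 14 (replace /bs/qg 24): {"bs":{"qg":24},"cw":24}
After op 15 (remove /bs/qg): {"bs":{},"cw":24}
After op 16 (remove /bs): {"cw":24}
After op 17 (replace /cw 57): {"cw":57}
After op 18 (replace /cw 25): {"cw":25}
After op 19 (remove /cw): {}
After op 20 (add /nyr 84): {"nyr":84}
After op 21 (add /rnp 68): {"nyr":84,"rnp":68}
Size at the root: 2

Answer: 2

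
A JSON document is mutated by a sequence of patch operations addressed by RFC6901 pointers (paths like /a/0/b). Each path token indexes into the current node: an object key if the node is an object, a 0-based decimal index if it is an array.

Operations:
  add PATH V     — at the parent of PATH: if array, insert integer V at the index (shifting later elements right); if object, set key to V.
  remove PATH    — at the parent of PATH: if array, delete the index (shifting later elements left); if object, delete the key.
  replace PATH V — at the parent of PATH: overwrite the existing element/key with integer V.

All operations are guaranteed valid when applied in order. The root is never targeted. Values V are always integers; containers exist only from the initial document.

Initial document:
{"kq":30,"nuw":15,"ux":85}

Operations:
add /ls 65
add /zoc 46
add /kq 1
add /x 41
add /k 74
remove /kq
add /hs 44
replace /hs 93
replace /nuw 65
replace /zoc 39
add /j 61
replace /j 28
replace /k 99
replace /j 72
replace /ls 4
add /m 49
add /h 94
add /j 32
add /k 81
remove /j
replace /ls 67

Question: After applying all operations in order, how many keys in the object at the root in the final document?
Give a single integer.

Answer: 9

Derivation:
After op 1 (add /ls 65): {"kq":30,"ls":65,"nuw":15,"ux":85}
After op 2 (add /zoc 46): {"kq":30,"ls":65,"nuw":15,"ux":85,"zoc":46}
After op 3 (add /kq 1): {"kq":1,"ls":65,"nuw":15,"ux":85,"zoc":46}
After op 4 (add /x 41): {"kq":1,"ls":65,"nuw":15,"ux":85,"x":41,"zoc":46}
After op 5 (add /k 74): {"k":74,"kq":1,"ls":65,"nuw":15,"ux":85,"x":41,"zoc":46}
After op 6 (remove /kq): {"k":74,"ls":65,"nuw":15,"ux":85,"x":41,"zoc":46}
After op 7 (add /hs 44): {"hs":44,"k":74,"ls":65,"nuw":15,"ux":85,"x":41,"zoc":46}
After op 8 (replace /hs 93): {"hs":93,"k":74,"ls":65,"nuw":15,"ux":85,"x":41,"zoc":46}
After op 9 (replace /nuw 65): {"hs":93,"k":74,"ls":65,"nuw":65,"ux":85,"x":41,"zoc":46}
After op 10 (replace /zoc 39): {"hs":93,"k":74,"ls":65,"nuw":65,"ux":85,"x":41,"zoc":39}
After op 11 (add /j 61): {"hs":93,"j":61,"k":74,"ls":65,"nuw":65,"ux":85,"x":41,"zoc":39}
After op 12 (replace /j 28): {"hs":93,"j":28,"k":74,"ls":65,"nuw":65,"ux":85,"x":41,"zoc":39}
After op 13 (replace /k 99): {"hs":93,"j":28,"k":99,"ls":65,"nuw":65,"ux":85,"x":41,"zoc":39}
After op 14 (replace /j 72): {"hs":93,"j":72,"k":99,"ls":65,"nuw":65,"ux":85,"x":41,"zoc":39}
After op 15 (replace /ls 4): {"hs":93,"j":72,"k":99,"ls":4,"nuw":65,"ux":85,"x":41,"zoc":39}
After op 16 (add /m 49): {"hs":93,"j":72,"k":99,"ls":4,"m":49,"nuw":65,"ux":85,"x":41,"zoc":39}
After op 17 (add /h 94): {"h":94,"hs":93,"j":72,"k":99,"ls":4,"m":49,"nuw":65,"ux":85,"x":41,"zoc":39}
After op 18 (add /j 32): {"h":94,"hs":93,"j":32,"k":99,"ls":4,"m":49,"nuw":65,"ux":85,"x":41,"zoc":39}
After op 19 (add /k 81): {"h":94,"hs":93,"j":32,"k":81,"ls":4,"m":49,"nuw":65,"ux":85,"x":41,"zoc":39}
After op 20 (remove /j): {"h":94,"hs":93,"k":81,"ls":4,"m":49,"nuw":65,"ux":85,"x":41,"zoc":39}
After op 21 (replace /ls 67): {"h":94,"hs":93,"k":81,"ls":67,"m":49,"nuw":65,"ux":85,"x":41,"zoc":39}
Size at the root: 9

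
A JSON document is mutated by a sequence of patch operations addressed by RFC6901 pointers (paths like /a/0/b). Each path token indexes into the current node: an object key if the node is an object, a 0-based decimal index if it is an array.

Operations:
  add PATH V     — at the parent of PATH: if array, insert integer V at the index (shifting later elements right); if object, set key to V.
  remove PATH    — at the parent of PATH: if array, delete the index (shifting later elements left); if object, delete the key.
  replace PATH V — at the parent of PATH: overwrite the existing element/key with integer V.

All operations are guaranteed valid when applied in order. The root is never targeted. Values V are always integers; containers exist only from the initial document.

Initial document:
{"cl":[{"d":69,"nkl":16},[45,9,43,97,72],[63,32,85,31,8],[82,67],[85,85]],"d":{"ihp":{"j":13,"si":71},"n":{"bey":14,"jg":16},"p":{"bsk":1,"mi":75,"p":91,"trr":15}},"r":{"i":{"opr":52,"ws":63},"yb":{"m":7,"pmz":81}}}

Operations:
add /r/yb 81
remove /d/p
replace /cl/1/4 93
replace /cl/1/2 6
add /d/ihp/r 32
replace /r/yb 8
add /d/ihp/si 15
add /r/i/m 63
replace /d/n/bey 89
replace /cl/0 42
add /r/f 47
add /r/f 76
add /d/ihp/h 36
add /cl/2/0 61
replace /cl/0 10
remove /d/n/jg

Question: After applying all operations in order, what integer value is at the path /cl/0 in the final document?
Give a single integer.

After op 1 (add /r/yb 81): {"cl":[{"d":69,"nkl":16},[45,9,43,97,72],[63,32,85,31,8],[82,67],[85,85]],"d":{"ihp":{"j":13,"si":71},"n":{"bey":14,"jg":16},"p":{"bsk":1,"mi":75,"p":91,"trr":15}},"r":{"i":{"opr":52,"ws":63},"yb":81}}
After op 2 (remove /d/p): {"cl":[{"d":69,"nkl":16},[45,9,43,97,72],[63,32,85,31,8],[82,67],[85,85]],"d":{"ihp":{"j":13,"si":71},"n":{"bey":14,"jg":16}},"r":{"i":{"opr":52,"ws":63},"yb":81}}
After op 3 (replace /cl/1/4 93): {"cl":[{"d":69,"nkl":16},[45,9,43,97,93],[63,32,85,31,8],[82,67],[85,85]],"d":{"ihp":{"j":13,"si":71},"n":{"bey":14,"jg":16}},"r":{"i":{"opr":52,"ws":63},"yb":81}}
After op 4 (replace /cl/1/2 6): {"cl":[{"d":69,"nkl":16},[45,9,6,97,93],[63,32,85,31,8],[82,67],[85,85]],"d":{"ihp":{"j":13,"si":71},"n":{"bey":14,"jg":16}},"r":{"i":{"opr":52,"ws":63},"yb":81}}
After op 5 (add /d/ihp/r 32): {"cl":[{"d":69,"nkl":16},[45,9,6,97,93],[63,32,85,31,8],[82,67],[85,85]],"d":{"ihp":{"j":13,"r":32,"si":71},"n":{"bey":14,"jg":16}},"r":{"i":{"opr":52,"ws":63},"yb":81}}
After op 6 (replace /r/yb 8): {"cl":[{"d":69,"nkl":16},[45,9,6,97,93],[63,32,85,31,8],[82,67],[85,85]],"d":{"ihp":{"j":13,"r":32,"si":71},"n":{"bey":14,"jg":16}},"r":{"i":{"opr":52,"ws":63},"yb":8}}
After op 7 (add /d/ihp/si 15): {"cl":[{"d":69,"nkl":16},[45,9,6,97,93],[63,32,85,31,8],[82,67],[85,85]],"d":{"ihp":{"j":13,"r":32,"si":15},"n":{"bey":14,"jg":16}},"r":{"i":{"opr":52,"ws":63},"yb":8}}
After op 8 (add /r/i/m 63): {"cl":[{"d":69,"nkl":16},[45,9,6,97,93],[63,32,85,31,8],[82,67],[85,85]],"d":{"ihp":{"j":13,"r":32,"si":15},"n":{"bey":14,"jg":16}},"r":{"i":{"m":63,"opr":52,"ws":63},"yb":8}}
After op 9 (replace /d/n/bey 89): {"cl":[{"d":69,"nkl":16},[45,9,6,97,93],[63,32,85,31,8],[82,67],[85,85]],"d":{"ihp":{"j":13,"r":32,"si":15},"n":{"bey":89,"jg":16}},"r":{"i":{"m":63,"opr":52,"ws":63},"yb":8}}
After op 10 (replace /cl/0 42): {"cl":[42,[45,9,6,97,93],[63,32,85,31,8],[82,67],[85,85]],"d":{"ihp":{"j":13,"r":32,"si":15},"n":{"bey":89,"jg":16}},"r":{"i":{"m":63,"opr":52,"ws":63},"yb":8}}
After op 11 (add /r/f 47): {"cl":[42,[45,9,6,97,93],[63,32,85,31,8],[82,67],[85,85]],"d":{"ihp":{"j":13,"r":32,"si":15},"n":{"bey":89,"jg":16}},"r":{"f":47,"i":{"m":63,"opr":52,"ws":63},"yb":8}}
After op 12 (add /r/f 76): {"cl":[42,[45,9,6,97,93],[63,32,85,31,8],[82,67],[85,85]],"d":{"ihp":{"j":13,"r":32,"si":15},"n":{"bey":89,"jg":16}},"r":{"f":76,"i":{"m":63,"opr":52,"ws":63},"yb":8}}
After op 13 (add /d/ihp/h 36): {"cl":[42,[45,9,6,97,93],[63,32,85,31,8],[82,67],[85,85]],"d":{"ihp":{"h":36,"j":13,"r":32,"si":15},"n":{"bey":89,"jg":16}},"r":{"f":76,"i":{"m":63,"opr":52,"ws":63},"yb":8}}
After op 14 (add /cl/2/0 61): {"cl":[42,[45,9,6,97,93],[61,63,32,85,31,8],[82,67],[85,85]],"d":{"ihp":{"h":36,"j":13,"r":32,"si":15},"n":{"bey":89,"jg":16}},"r":{"f":76,"i":{"m":63,"opr":52,"ws":63},"yb":8}}
After op 15 (replace /cl/0 10): {"cl":[10,[45,9,6,97,93],[61,63,32,85,31,8],[82,67],[85,85]],"d":{"ihp":{"h":36,"j":13,"r":32,"si":15},"n":{"bey":89,"jg":16}},"r":{"f":76,"i":{"m":63,"opr":52,"ws":63},"yb":8}}
After op 16 (remove /d/n/jg): {"cl":[10,[45,9,6,97,93],[61,63,32,85,31,8],[82,67],[85,85]],"d":{"ihp":{"h":36,"j":13,"r":32,"si":15},"n":{"bey":89}},"r":{"f":76,"i":{"m":63,"opr":52,"ws":63},"yb":8}}
Value at /cl/0: 10

Answer: 10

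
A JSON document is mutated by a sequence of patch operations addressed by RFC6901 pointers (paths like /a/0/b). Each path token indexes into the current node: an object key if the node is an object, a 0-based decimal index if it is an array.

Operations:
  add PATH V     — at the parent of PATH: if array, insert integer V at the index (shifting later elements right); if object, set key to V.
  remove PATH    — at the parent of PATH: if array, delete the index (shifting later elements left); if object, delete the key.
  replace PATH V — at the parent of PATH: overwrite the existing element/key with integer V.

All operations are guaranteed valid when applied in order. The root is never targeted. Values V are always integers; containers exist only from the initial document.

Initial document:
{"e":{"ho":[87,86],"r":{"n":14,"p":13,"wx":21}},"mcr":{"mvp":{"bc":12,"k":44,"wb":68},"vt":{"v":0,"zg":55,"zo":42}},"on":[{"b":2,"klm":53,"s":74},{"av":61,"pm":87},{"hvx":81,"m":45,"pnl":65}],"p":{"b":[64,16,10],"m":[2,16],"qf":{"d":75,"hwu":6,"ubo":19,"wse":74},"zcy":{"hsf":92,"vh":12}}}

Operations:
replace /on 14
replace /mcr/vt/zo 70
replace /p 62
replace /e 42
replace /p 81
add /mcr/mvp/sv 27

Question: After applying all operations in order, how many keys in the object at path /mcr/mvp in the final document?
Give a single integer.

After op 1 (replace /on 14): {"e":{"ho":[87,86],"r":{"n":14,"p":13,"wx":21}},"mcr":{"mvp":{"bc":12,"k":44,"wb":68},"vt":{"v":0,"zg":55,"zo":42}},"on":14,"p":{"b":[64,16,10],"m":[2,16],"qf":{"d":75,"hwu":6,"ubo":19,"wse":74},"zcy":{"hsf":92,"vh":12}}}
After op 2 (replace /mcr/vt/zo 70): {"e":{"ho":[87,86],"r":{"n":14,"p":13,"wx":21}},"mcr":{"mvp":{"bc":12,"k":44,"wb":68},"vt":{"v":0,"zg":55,"zo":70}},"on":14,"p":{"b":[64,16,10],"m":[2,16],"qf":{"d":75,"hwu":6,"ubo":19,"wse":74},"zcy":{"hsf":92,"vh":12}}}
After op 3 (replace /p 62): {"e":{"ho":[87,86],"r":{"n":14,"p":13,"wx":21}},"mcr":{"mvp":{"bc":12,"k":44,"wb":68},"vt":{"v":0,"zg":55,"zo":70}},"on":14,"p":62}
After op 4 (replace /e 42): {"e":42,"mcr":{"mvp":{"bc":12,"k":44,"wb":68},"vt":{"v":0,"zg":55,"zo":70}},"on":14,"p":62}
After op 5 (replace /p 81): {"e":42,"mcr":{"mvp":{"bc":12,"k":44,"wb":68},"vt":{"v":0,"zg":55,"zo":70}},"on":14,"p":81}
After op 6 (add /mcr/mvp/sv 27): {"e":42,"mcr":{"mvp":{"bc":12,"k":44,"sv":27,"wb":68},"vt":{"v":0,"zg":55,"zo":70}},"on":14,"p":81}
Size at path /mcr/mvp: 4

Answer: 4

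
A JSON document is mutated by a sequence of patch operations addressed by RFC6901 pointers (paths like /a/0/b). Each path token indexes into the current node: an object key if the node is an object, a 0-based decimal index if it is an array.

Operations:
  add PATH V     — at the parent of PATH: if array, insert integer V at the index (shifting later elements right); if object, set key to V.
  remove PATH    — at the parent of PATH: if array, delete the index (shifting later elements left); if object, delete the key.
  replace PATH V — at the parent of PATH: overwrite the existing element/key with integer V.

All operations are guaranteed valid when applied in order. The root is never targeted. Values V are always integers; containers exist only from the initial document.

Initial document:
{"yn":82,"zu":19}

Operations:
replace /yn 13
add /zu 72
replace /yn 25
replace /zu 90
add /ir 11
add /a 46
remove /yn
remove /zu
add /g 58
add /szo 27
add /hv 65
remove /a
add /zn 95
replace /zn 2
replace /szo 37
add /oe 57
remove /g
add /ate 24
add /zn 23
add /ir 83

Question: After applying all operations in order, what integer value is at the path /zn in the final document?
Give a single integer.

Answer: 23

Derivation:
After op 1 (replace /yn 13): {"yn":13,"zu":19}
After op 2 (add /zu 72): {"yn":13,"zu":72}
After op 3 (replace /yn 25): {"yn":25,"zu":72}
After op 4 (replace /zu 90): {"yn":25,"zu":90}
After op 5 (add /ir 11): {"ir":11,"yn":25,"zu":90}
After op 6 (add /a 46): {"a":46,"ir":11,"yn":25,"zu":90}
After op 7 (remove /yn): {"a":46,"ir":11,"zu":90}
After op 8 (remove /zu): {"a":46,"ir":11}
After op 9 (add /g 58): {"a":46,"g":58,"ir":11}
After op 10 (add /szo 27): {"a":46,"g":58,"ir":11,"szo":27}
After op 11 (add /hv 65): {"a":46,"g":58,"hv":65,"ir":11,"szo":27}
After op 12 (remove /a): {"g":58,"hv":65,"ir":11,"szo":27}
After op 13 (add /zn 95): {"g":58,"hv":65,"ir":11,"szo":27,"zn":95}
After op 14 (replace /zn 2): {"g":58,"hv":65,"ir":11,"szo":27,"zn":2}
After op 15 (replace /szo 37): {"g":58,"hv":65,"ir":11,"szo":37,"zn":2}
After op 16 (add /oe 57): {"g":58,"hv":65,"ir":11,"oe":57,"szo":37,"zn":2}
After op 17 (remove /g): {"hv":65,"ir":11,"oe":57,"szo":37,"zn":2}
After op 18 (add /ate 24): {"ate":24,"hv":65,"ir":11,"oe":57,"szo":37,"zn":2}
After op 19 (add /zn 23): {"ate":24,"hv":65,"ir":11,"oe":57,"szo":37,"zn":23}
After op 20 (add /ir 83): {"ate":24,"hv":65,"ir":83,"oe":57,"szo":37,"zn":23}
Value at /zn: 23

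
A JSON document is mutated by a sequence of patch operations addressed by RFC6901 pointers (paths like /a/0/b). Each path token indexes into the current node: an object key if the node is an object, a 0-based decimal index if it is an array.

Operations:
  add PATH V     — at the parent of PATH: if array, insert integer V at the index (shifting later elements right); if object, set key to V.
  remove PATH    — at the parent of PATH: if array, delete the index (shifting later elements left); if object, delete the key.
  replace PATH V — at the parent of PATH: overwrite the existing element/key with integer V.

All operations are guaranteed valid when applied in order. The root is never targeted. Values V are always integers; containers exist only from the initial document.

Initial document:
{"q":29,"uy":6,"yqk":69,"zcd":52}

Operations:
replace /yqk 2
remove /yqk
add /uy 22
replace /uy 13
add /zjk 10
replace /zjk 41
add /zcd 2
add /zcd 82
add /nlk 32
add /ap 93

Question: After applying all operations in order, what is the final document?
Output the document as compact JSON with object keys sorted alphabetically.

After op 1 (replace /yqk 2): {"q":29,"uy":6,"yqk":2,"zcd":52}
After op 2 (remove /yqk): {"q":29,"uy":6,"zcd":52}
After op 3 (add /uy 22): {"q":29,"uy":22,"zcd":52}
After op 4 (replace /uy 13): {"q":29,"uy":13,"zcd":52}
After op 5 (add /zjk 10): {"q":29,"uy":13,"zcd":52,"zjk":10}
After op 6 (replace /zjk 41): {"q":29,"uy":13,"zcd":52,"zjk":41}
After op 7 (add /zcd 2): {"q":29,"uy":13,"zcd":2,"zjk":41}
After op 8 (add /zcd 82): {"q":29,"uy":13,"zcd":82,"zjk":41}
After op 9 (add /nlk 32): {"nlk":32,"q":29,"uy":13,"zcd":82,"zjk":41}
After op 10 (add /ap 93): {"ap":93,"nlk":32,"q":29,"uy":13,"zcd":82,"zjk":41}

Answer: {"ap":93,"nlk":32,"q":29,"uy":13,"zcd":82,"zjk":41}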